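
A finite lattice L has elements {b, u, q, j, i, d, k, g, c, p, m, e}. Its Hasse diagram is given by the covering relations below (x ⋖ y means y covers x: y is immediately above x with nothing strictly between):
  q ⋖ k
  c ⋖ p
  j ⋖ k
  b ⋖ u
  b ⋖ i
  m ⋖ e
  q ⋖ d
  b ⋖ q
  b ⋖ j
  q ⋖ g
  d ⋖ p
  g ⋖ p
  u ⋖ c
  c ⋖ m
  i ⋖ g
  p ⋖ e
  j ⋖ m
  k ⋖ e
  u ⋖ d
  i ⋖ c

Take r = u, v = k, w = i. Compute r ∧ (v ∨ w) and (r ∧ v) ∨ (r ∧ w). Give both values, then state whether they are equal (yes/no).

v ∨ w = e, so r ∧ (v ∨ w) = u ∧ e = u.
r ∧ v = b and r ∧ w = b, so (r ∧ v) ∨ (r ∧ w) = b ∨ b = b.
Equal: no.

u; b; no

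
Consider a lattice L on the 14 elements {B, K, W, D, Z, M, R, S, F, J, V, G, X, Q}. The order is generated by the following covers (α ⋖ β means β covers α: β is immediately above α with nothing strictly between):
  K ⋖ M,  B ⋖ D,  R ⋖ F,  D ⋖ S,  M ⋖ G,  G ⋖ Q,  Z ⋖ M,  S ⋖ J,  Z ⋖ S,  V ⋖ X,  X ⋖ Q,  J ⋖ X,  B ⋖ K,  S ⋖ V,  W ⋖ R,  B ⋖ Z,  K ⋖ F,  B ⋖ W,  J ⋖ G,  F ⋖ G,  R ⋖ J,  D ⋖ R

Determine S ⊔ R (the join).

J

Common upper bounds of {S, R}: G, J, Q, X.
The least among these is J.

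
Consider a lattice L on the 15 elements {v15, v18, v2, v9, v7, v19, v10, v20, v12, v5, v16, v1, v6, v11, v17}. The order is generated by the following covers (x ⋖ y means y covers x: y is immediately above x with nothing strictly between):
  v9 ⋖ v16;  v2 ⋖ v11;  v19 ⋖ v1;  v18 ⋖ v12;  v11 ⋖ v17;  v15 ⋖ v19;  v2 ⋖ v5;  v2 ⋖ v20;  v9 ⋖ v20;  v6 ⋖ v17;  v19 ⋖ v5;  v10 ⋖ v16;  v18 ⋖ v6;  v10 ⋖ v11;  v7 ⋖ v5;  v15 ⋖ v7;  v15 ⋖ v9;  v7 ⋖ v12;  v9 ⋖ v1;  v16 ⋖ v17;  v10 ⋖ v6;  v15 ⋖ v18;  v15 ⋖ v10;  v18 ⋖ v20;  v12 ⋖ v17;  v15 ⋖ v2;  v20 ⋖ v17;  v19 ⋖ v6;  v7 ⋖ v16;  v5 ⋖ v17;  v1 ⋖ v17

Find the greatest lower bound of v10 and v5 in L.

Common lower bounds of {v10, v5}: v15.
The greatest among these is v15.

v15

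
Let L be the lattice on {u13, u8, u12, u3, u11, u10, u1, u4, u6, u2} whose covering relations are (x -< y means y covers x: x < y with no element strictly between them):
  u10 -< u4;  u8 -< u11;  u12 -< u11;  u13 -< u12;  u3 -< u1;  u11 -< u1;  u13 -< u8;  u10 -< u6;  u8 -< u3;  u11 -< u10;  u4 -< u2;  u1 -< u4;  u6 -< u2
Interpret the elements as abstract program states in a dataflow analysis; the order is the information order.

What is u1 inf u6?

u11

Common lower bounds of {u1, u6}: u11, u12, u13, u8.
The greatest among these is u11.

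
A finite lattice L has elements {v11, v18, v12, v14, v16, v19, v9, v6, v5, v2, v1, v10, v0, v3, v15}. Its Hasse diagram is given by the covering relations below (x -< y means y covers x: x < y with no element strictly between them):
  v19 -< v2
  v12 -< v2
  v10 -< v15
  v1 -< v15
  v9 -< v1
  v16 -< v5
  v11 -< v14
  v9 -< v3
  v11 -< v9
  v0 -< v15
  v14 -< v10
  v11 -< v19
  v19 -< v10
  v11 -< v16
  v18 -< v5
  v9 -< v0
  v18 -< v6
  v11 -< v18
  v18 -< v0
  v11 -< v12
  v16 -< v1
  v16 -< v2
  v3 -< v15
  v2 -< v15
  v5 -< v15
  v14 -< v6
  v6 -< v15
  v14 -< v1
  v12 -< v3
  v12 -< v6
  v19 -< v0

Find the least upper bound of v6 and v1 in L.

Common upper bounds of {v6, v1}: v15.
The least among these is v15.

v15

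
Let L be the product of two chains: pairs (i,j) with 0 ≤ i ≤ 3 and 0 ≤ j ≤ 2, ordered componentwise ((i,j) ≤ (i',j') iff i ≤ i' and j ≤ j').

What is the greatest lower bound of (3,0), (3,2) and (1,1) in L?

In a product of chains, the meet is componentwise min, giving (1,0).

(1,0)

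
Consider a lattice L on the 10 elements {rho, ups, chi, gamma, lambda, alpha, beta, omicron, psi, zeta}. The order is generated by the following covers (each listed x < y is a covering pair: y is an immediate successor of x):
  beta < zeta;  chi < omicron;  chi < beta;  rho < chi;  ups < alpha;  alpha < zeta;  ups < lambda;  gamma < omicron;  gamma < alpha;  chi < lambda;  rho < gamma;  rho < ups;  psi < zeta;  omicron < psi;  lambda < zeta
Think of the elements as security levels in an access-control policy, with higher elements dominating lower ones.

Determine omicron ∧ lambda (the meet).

Common lower bounds of {omicron, lambda}: chi, rho.
The greatest among these is chi.

chi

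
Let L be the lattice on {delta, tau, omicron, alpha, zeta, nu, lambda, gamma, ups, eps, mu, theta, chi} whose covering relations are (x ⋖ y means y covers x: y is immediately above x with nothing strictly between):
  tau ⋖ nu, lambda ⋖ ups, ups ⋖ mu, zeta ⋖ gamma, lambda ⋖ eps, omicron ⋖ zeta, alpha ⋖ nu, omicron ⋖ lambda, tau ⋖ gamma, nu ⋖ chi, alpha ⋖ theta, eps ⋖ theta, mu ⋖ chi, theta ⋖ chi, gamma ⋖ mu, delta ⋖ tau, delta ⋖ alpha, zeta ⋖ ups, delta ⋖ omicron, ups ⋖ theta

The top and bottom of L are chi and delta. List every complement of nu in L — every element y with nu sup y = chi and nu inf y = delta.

eps, lambda, omicron, ups, zeta

Need y with nu ∨ y = chi and nu ∧ y = delta.
Checking each element gives: eps, lambda, omicron, ups, zeta.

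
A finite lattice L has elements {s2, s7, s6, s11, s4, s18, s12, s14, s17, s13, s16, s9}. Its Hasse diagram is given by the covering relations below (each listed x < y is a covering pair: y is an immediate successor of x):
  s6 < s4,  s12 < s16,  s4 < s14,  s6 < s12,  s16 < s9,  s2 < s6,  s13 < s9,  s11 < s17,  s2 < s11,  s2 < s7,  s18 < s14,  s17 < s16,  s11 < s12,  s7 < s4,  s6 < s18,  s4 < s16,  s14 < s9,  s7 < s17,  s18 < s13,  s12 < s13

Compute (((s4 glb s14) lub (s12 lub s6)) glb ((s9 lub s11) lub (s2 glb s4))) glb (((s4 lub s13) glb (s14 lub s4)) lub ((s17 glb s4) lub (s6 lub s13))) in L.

s4 ∧ s14 = s4
s12 ∨ s6 = s12
s4 ∨ s12 = s16
s9 ∨ s11 = s9
s2 ∧ s4 = s2
s9 ∨ s2 = s9
s16 ∧ s9 = s16
s4 ∨ s13 = s9
s14 ∨ s4 = s14
s9 ∧ s14 = s14
s17 ∧ s4 = s7
s6 ∨ s13 = s13
s7 ∨ s13 = s9
s14 ∨ s9 = s9
s16 ∧ s9 = s16

s16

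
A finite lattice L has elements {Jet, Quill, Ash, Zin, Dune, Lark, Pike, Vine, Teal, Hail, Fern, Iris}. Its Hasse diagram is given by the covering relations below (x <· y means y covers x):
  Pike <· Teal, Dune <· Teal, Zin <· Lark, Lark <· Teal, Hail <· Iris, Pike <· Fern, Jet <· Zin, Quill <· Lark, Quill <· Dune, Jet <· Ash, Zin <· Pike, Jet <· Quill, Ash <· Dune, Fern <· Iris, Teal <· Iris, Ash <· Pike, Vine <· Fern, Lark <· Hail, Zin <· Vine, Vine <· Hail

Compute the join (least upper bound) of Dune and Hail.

Iris

Common upper bounds of {Dune, Hail}: Iris.
The least among these is Iris.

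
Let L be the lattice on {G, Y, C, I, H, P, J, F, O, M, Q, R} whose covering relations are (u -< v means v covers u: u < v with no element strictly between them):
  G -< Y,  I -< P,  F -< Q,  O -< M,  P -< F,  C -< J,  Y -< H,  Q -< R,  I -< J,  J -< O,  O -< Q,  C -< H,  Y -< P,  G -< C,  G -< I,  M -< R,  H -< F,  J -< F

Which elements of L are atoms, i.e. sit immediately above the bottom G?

C, I, Y

The atoms are exactly the elements that cover G: C, I, Y.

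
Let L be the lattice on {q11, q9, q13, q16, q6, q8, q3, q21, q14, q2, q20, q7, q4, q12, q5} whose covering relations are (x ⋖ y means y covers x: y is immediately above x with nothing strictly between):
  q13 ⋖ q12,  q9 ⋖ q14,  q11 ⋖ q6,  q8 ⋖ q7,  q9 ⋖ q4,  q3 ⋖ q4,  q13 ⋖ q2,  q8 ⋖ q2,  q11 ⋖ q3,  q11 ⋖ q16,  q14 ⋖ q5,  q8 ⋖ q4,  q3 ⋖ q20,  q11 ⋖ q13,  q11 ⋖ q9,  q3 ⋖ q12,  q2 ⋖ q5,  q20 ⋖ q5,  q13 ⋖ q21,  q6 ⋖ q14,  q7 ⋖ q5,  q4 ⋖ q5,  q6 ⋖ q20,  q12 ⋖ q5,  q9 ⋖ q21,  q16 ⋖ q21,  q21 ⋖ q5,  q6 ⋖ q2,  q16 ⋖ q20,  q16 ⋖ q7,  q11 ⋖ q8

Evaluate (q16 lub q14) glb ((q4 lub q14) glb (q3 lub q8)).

q16 ∨ q14 = q5
q4 ∨ q14 = q5
q3 ∨ q8 = q4
q5 ∧ q4 = q4
q5 ∧ q4 = q4

q4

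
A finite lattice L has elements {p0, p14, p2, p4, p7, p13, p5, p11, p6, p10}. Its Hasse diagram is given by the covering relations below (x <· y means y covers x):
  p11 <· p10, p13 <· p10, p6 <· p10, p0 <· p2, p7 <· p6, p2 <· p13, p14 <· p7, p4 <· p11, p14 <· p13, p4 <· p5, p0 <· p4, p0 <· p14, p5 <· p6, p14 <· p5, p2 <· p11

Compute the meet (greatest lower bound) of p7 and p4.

Common lower bounds of {p7, p4}: p0.
The greatest among these is p0.

p0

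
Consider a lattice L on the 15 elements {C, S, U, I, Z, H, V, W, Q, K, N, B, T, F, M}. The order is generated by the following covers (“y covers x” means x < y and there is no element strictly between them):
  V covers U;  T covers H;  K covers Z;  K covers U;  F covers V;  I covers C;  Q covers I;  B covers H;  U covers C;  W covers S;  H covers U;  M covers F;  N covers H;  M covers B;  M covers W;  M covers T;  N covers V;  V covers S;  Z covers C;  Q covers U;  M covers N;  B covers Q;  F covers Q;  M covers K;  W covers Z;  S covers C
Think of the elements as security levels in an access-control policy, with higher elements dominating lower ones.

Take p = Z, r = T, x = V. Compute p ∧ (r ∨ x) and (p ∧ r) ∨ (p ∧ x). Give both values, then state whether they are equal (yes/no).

r ∨ x = M, so p ∧ (r ∨ x) = Z ∧ M = Z.
p ∧ r = C and p ∧ x = C, so (p ∧ r) ∨ (p ∧ x) = C ∨ C = C.
Equal: no.

Z; C; no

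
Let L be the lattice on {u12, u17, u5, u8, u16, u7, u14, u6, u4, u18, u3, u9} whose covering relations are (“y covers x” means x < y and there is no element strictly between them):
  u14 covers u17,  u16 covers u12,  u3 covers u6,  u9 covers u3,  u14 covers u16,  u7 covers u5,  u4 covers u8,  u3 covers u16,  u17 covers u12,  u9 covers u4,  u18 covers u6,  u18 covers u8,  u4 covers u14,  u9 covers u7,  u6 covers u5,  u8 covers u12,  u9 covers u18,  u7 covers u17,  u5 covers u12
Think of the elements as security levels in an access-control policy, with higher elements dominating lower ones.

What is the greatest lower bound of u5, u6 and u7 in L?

u5

Common lower bounds of {u5, u6, u7}: u12, u5.
The greatest among these is u5.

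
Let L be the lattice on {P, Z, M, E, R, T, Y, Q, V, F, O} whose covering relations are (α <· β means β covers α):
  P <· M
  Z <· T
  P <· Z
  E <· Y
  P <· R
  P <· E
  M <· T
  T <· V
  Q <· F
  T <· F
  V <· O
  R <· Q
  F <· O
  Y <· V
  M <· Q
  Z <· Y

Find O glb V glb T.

T

Common lower bounds of {O, V, T}: M, P, T, Z.
The greatest among these is T.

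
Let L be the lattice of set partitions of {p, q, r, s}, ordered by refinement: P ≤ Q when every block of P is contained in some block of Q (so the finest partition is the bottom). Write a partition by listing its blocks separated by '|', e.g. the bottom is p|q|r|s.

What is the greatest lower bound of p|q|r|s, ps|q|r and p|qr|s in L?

The meet (common refinement) of p|q|r|s, ps|q|r, p|qr|s intersects blocks pairwise, giving p|q|r|s.

p|q|r|s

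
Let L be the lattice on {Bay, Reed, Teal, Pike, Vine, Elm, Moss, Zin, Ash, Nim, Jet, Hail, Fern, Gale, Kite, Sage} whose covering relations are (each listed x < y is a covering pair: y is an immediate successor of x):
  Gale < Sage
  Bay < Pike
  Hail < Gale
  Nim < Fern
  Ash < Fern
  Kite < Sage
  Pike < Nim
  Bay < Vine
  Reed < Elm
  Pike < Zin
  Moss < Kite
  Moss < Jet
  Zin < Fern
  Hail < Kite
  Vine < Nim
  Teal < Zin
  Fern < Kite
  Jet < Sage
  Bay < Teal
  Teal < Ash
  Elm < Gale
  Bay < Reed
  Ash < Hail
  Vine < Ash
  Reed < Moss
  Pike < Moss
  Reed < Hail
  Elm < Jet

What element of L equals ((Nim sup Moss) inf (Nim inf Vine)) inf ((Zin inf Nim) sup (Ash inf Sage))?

Vine

Nim ∨ Moss = Kite
Nim ∧ Vine = Vine
Kite ∧ Vine = Vine
Zin ∧ Nim = Pike
Ash ∧ Sage = Ash
Pike ∨ Ash = Fern
Vine ∧ Fern = Vine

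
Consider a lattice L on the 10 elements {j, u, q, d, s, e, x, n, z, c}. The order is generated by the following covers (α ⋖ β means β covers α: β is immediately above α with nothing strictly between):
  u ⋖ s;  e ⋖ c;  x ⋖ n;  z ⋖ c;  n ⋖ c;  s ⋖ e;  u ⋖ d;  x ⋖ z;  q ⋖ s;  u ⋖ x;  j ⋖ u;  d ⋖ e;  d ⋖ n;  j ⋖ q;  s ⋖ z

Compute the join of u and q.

Common upper bounds of {u, q}: c, e, s, z.
The least among these is s.

s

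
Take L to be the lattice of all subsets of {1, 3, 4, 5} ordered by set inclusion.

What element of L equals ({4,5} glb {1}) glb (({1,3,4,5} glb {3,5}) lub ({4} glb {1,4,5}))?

{}

{4,5} ∧ {1} = {}
{1,3,4,5} ∧ {3,5} = {3,5}
{4} ∧ {1,4,5} = {4}
{3,5} ∨ {4} = {3,4,5}
{} ∧ {3,4,5} = {}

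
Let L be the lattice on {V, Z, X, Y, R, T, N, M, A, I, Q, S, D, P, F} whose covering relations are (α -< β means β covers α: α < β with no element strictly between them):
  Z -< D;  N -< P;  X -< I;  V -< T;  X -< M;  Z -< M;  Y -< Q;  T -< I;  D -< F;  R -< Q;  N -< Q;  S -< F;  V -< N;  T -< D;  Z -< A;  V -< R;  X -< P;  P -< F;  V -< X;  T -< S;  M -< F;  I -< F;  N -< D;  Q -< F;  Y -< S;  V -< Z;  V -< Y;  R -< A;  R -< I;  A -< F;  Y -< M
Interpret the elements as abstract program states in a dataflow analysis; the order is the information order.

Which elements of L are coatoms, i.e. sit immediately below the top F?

The coatoms are exactly the elements covered by F: A, D, I, M, P, Q, S.

A, D, I, M, P, Q, S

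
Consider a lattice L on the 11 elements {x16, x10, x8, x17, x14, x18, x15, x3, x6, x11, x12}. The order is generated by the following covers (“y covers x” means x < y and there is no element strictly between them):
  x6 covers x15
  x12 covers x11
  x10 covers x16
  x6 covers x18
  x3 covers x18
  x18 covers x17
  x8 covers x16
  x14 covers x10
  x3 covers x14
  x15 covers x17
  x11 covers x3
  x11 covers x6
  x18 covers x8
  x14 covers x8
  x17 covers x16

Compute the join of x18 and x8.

Common upper bounds of {x18, x8}: x11, x12, x18, x3, x6.
The least among these is x18.

x18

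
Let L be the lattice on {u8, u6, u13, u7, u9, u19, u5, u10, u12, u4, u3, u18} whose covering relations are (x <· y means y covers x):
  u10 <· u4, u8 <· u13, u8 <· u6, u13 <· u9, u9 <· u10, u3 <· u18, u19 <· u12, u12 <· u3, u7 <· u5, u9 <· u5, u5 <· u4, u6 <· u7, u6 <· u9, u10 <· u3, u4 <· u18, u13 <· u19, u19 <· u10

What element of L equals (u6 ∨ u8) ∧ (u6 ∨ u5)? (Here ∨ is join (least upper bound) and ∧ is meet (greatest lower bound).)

u6 ∨ u8 = u6
u6 ∨ u5 = u5
u6 ∧ u5 = u6

u6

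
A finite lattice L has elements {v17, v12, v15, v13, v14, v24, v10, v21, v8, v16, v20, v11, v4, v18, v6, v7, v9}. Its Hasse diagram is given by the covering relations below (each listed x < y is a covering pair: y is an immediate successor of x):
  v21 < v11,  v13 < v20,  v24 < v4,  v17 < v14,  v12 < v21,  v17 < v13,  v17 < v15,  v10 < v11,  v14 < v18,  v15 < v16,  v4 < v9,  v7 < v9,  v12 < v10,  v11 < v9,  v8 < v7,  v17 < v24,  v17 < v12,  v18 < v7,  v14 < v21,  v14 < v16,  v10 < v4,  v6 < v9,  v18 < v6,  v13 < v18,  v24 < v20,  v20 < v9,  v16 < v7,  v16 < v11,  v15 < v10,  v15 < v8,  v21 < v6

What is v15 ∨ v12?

Common upper bounds of {v15, v12}: v10, v11, v4, v9.
The least among these is v10.

v10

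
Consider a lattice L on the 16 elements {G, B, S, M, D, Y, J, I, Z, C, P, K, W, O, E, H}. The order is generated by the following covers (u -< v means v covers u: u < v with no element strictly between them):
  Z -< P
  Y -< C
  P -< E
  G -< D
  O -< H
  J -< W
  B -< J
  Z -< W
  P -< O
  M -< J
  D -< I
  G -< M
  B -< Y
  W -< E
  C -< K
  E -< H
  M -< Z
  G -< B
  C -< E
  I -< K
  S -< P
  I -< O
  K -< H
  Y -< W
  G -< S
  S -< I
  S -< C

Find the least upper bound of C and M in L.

Common upper bounds of {C, M}: E, H.
The least among these is E.

E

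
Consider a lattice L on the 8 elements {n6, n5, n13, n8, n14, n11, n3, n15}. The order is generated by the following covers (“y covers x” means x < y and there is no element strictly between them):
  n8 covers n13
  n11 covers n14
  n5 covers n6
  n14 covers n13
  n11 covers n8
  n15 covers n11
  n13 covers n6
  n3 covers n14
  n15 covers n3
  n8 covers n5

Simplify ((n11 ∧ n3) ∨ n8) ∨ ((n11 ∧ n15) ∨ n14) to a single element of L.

n11 ∧ n3 = n14
n14 ∨ n8 = n11
n11 ∧ n15 = n11
n11 ∨ n14 = n11
n11 ∨ n11 = n11

n11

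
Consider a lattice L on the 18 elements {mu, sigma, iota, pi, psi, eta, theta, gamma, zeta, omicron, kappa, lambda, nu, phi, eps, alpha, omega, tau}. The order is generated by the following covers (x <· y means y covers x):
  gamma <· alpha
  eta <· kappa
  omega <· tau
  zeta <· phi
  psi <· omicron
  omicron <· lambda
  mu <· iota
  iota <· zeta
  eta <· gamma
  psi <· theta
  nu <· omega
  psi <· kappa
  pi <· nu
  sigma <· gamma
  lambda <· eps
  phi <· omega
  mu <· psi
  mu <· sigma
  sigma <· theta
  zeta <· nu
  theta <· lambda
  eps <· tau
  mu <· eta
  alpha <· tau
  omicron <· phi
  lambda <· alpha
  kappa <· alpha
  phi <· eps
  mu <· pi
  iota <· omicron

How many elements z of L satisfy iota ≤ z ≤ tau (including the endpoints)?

10

The interval [iota, tau] = {alpha, eps, iota, lambda, nu, omega, omicron, phi, tau, zeta}, which has 10 elements.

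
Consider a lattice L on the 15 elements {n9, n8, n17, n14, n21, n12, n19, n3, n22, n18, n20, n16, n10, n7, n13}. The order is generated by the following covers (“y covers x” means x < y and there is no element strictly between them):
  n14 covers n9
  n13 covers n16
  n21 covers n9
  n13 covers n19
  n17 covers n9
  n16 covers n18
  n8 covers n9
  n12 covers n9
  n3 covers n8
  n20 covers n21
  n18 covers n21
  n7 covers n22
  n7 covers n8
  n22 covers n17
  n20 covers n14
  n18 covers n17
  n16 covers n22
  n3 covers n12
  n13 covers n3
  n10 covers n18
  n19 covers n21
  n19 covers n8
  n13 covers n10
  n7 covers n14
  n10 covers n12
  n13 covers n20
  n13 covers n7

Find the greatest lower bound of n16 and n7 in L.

Common lower bounds of {n16, n7}: n17, n22, n9.
The greatest among these is n22.

n22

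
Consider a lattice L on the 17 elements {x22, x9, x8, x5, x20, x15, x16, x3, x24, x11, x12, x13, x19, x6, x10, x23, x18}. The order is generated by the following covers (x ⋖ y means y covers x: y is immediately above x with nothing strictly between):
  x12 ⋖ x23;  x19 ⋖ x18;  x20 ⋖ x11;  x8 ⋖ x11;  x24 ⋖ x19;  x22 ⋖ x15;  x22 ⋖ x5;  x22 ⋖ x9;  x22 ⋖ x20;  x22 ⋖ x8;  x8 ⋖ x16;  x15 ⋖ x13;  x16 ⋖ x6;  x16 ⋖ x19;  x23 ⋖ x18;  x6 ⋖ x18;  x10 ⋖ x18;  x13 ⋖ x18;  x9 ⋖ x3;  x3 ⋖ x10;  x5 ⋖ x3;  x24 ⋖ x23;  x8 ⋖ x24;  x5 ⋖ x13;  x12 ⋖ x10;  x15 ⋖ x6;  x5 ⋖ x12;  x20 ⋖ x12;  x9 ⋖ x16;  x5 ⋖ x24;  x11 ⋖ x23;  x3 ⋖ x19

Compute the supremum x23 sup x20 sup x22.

x23

Common upper bounds of {x23, x20, x22}: x18, x23.
The least among these is x23.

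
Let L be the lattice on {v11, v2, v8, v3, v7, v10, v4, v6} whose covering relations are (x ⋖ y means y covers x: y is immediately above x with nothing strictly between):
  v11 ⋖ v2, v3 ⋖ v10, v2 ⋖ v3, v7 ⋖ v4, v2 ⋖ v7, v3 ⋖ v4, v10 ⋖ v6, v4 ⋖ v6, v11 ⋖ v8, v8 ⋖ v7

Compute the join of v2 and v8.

Common upper bounds of {v2, v8}: v4, v6, v7.
The least among these is v7.

v7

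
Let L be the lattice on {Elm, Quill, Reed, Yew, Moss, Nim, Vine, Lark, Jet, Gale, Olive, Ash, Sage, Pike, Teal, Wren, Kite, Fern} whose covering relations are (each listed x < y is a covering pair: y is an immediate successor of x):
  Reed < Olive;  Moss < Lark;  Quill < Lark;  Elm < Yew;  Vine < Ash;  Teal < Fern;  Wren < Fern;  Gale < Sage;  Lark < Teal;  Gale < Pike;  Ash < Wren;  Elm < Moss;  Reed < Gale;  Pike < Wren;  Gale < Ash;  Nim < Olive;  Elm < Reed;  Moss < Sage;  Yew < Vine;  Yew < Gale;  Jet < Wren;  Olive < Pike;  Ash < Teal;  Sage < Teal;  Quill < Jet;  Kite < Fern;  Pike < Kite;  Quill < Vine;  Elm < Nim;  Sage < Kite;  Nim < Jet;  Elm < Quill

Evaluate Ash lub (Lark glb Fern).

Lark ∧ Fern = Lark
Ash ∨ Lark = Teal

Teal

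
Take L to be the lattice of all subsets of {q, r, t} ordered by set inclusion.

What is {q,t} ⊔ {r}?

Under ⊆, join is union: {q,t} ∪ {r} = {q,r,t}.

{q,r,t}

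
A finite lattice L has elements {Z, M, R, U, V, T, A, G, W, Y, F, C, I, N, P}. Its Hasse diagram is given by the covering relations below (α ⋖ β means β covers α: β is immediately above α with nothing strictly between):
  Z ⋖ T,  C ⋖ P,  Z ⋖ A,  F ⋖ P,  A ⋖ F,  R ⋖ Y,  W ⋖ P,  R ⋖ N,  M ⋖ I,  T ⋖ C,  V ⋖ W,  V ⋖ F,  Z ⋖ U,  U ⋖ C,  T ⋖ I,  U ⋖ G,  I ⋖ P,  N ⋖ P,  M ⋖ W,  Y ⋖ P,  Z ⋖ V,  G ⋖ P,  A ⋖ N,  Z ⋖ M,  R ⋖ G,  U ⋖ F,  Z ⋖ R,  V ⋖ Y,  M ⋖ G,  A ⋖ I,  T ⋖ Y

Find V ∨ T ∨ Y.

Y

Common upper bounds of {V, T, Y}: P, Y.
The least among these is Y.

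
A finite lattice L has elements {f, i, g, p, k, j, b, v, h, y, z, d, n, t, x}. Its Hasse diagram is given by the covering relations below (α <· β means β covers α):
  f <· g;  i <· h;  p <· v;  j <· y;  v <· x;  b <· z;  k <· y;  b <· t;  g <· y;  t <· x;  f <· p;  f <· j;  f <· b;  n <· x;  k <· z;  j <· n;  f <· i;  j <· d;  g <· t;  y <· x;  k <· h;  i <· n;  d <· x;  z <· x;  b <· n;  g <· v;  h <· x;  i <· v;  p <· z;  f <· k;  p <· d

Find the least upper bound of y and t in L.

Common upper bounds of {y, t}: x.
The least among these is x.

x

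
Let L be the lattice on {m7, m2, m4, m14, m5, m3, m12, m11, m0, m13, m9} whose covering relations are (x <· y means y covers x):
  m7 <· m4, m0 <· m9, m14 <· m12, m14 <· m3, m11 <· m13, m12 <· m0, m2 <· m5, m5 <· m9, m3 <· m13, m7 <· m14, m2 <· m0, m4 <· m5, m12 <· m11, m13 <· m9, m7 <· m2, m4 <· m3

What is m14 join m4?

m3

Common upper bounds of {m14, m4}: m13, m3, m9.
The least among these is m3.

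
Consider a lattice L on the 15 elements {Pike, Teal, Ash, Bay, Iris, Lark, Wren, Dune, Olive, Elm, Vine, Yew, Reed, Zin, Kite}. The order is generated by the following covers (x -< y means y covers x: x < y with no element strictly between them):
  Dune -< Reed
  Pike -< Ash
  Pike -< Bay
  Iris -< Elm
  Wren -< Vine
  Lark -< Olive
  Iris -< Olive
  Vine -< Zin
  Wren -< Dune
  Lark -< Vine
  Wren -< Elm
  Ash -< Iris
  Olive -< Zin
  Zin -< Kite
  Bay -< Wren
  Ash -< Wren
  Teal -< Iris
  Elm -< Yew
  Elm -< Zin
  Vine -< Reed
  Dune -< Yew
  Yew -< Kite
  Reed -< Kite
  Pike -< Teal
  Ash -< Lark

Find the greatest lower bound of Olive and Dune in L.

Common lower bounds of {Olive, Dune}: Ash, Pike.
The greatest among these is Ash.

Ash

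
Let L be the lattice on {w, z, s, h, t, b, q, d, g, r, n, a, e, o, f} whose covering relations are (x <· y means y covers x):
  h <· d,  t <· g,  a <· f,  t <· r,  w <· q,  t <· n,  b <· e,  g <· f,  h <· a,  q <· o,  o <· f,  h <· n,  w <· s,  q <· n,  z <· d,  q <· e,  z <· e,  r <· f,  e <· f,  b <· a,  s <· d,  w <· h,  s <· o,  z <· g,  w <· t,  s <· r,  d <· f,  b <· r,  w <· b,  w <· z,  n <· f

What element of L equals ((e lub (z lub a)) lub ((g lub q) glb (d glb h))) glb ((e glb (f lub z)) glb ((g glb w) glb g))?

w

z ∨ a = f
e ∨ f = f
g ∨ q = f
d ∧ h = h
f ∧ h = h
f ∨ h = f
f ∨ z = f
e ∧ f = e
g ∧ w = w
w ∧ g = w
e ∧ w = w
f ∧ w = w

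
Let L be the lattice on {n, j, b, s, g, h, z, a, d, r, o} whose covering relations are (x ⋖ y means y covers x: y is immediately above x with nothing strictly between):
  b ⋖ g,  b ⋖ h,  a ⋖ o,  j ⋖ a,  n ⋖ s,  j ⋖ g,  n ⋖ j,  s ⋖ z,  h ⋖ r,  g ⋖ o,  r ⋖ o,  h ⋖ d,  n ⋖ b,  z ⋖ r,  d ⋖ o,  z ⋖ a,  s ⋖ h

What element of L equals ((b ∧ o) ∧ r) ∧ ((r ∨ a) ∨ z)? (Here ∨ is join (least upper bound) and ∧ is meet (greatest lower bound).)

b

b ∧ o = b
b ∧ r = b
r ∨ a = o
o ∨ z = o
b ∧ o = b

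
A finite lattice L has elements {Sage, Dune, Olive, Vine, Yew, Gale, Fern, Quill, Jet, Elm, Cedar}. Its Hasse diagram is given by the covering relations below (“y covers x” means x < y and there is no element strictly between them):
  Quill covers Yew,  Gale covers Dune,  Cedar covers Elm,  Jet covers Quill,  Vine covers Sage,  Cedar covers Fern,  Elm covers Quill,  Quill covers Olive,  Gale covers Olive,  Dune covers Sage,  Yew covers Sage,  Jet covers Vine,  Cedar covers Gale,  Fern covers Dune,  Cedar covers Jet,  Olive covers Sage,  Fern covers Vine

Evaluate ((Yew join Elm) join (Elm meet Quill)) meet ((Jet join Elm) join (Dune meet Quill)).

Yew ∨ Elm = Elm
Elm ∧ Quill = Quill
Elm ∨ Quill = Elm
Jet ∨ Elm = Cedar
Dune ∧ Quill = Sage
Cedar ∨ Sage = Cedar
Elm ∧ Cedar = Elm

Elm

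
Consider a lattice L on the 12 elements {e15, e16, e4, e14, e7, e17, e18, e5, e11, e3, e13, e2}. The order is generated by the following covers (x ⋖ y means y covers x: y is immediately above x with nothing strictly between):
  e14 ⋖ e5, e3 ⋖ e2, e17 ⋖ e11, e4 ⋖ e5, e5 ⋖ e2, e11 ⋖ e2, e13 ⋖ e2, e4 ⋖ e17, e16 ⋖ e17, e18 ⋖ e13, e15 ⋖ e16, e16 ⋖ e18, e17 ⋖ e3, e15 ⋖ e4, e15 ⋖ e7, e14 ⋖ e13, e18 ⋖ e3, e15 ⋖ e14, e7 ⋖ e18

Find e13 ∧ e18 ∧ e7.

Common lower bounds of {e13, e18, e7}: e15, e7.
The greatest among these is e7.

e7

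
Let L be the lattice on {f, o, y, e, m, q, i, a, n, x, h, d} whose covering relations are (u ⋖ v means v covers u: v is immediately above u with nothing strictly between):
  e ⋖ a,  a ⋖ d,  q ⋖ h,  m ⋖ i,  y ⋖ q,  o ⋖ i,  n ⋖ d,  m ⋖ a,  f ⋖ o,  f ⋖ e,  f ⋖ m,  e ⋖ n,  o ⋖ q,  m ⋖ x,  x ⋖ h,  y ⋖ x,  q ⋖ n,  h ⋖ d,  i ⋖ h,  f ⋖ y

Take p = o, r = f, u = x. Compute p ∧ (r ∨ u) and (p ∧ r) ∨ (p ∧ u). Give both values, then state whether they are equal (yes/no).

f; f; yes

r ∨ u = x, so p ∧ (r ∨ u) = o ∧ x = f.
p ∧ r = f and p ∧ u = f, so (p ∧ r) ∨ (p ∧ u) = f ∨ f = f.
Equal: yes.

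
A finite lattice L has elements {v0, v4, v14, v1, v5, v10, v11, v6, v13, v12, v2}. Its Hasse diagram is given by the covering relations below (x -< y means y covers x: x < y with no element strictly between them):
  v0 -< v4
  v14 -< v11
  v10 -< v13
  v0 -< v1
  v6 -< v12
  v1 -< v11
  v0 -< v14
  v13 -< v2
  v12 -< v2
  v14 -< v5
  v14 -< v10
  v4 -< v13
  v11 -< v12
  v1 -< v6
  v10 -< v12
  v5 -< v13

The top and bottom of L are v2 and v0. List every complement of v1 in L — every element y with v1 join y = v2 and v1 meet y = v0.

Need y with v1 ∨ y = v2 and v1 ∧ y = v0.
Checking each element gives: v13, v4, v5.

v13, v4, v5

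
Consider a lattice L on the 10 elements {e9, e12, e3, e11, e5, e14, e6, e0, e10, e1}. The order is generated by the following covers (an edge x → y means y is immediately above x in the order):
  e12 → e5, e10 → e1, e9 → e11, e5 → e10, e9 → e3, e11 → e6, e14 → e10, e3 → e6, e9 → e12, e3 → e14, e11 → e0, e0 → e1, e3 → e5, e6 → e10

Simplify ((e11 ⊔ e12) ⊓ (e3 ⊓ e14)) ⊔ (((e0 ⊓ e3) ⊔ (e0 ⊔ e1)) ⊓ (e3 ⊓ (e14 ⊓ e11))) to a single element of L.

e11 ∨ e12 = e10
e3 ∧ e14 = e3
e10 ∧ e3 = e3
e0 ∧ e3 = e9
e0 ∨ e1 = e1
e9 ∨ e1 = e1
e14 ∧ e11 = e9
e3 ∧ e9 = e9
e1 ∧ e9 = e9
e3 ∨ e9 = e3

e3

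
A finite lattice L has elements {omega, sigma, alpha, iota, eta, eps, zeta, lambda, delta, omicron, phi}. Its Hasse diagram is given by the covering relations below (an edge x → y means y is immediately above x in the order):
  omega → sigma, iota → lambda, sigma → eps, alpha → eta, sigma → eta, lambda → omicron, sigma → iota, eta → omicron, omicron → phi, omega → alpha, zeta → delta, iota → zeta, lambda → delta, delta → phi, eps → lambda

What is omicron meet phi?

Common lower bounds of {omicron, phi}: alpha, eps, eta, iota, lambda, omega, omicron, sigma.
The greatest among these is omicron.

omicron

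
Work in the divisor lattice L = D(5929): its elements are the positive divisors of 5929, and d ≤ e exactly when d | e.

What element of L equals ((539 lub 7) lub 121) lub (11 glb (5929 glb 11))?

539 ∨ 7 = 539
539 ∨ 121 = 5929
5929 ∧ 11 = 11
11 ∧ 11 = 11
5929 ∨ 11 = 5929

5929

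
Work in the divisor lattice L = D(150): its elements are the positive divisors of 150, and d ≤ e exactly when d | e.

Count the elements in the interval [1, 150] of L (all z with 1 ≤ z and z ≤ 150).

The interval [1, 150] = {1, 10, 15, 150, 2, 25, 3, 30, 5, 50, 6, 75}, which has 12 elements.

12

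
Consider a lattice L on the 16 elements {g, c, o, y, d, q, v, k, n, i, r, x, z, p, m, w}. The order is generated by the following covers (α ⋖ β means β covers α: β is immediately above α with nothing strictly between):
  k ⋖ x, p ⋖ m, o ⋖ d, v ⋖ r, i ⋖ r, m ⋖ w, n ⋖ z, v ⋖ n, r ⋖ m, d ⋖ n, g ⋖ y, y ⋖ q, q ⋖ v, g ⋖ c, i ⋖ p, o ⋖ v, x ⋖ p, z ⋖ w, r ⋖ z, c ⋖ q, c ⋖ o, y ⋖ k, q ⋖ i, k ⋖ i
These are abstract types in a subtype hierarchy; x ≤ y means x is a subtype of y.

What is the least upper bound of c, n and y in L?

n

Common upper bounds of {c, n, y}: n, w, z.
The least among these is n.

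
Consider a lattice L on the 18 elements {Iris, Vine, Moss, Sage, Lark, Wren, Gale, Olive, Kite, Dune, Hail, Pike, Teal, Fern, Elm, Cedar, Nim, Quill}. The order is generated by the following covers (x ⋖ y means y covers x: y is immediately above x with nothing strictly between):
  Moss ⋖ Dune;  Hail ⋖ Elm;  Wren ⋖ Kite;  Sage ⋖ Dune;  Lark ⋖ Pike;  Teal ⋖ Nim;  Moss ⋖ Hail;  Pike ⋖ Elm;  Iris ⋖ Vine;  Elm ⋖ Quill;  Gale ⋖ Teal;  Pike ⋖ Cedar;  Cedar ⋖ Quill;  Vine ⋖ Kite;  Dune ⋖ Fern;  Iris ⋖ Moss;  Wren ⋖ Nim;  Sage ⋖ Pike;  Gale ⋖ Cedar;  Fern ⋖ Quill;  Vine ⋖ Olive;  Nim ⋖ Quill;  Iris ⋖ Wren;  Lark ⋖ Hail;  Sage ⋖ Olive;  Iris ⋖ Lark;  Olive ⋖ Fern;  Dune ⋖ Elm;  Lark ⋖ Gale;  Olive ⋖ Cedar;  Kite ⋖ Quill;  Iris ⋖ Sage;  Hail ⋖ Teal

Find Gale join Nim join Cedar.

Quill

Common upper bounds of {Gale, Nim, Cedar}: Quill.
The least among these is Quill.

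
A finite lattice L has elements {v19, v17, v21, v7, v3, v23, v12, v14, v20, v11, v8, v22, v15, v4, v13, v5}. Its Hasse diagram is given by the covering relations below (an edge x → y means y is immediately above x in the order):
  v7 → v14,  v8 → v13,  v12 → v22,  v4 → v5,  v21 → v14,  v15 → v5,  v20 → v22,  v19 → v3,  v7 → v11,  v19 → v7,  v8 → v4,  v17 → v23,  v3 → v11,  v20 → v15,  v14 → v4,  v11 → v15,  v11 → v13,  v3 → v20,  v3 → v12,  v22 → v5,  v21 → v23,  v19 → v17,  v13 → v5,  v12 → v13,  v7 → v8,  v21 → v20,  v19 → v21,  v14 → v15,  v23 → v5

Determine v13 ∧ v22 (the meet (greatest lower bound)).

v12

Common lower bounds of {v13, v22}: v12, v19, v3.
The greatest among these is v12.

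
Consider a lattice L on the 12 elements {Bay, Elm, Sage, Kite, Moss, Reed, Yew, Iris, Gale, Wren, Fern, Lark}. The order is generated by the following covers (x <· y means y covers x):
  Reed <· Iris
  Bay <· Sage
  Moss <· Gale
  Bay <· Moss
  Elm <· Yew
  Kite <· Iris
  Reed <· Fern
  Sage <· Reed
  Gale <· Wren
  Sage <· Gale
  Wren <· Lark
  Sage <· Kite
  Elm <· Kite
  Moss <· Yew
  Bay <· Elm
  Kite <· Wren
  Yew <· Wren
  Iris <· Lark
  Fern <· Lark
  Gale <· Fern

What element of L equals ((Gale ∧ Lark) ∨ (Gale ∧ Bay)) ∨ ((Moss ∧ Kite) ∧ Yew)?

Gale

Gale ∧ Lark = Gale
Gale ∧ Bay = Bay
Gale ∨ Bay = Gale
Moss ∧ Kite = Bay
Bay ∧ Yew = Bay
Gale ∨ Bay = Gale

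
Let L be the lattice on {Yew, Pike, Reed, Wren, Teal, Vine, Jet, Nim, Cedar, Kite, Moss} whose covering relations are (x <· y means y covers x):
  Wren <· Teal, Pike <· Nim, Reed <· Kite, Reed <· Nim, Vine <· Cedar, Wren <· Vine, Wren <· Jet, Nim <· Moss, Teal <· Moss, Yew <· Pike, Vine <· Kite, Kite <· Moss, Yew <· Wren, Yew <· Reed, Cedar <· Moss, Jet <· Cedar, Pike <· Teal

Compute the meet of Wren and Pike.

Common lower bounds of {Wren, Pike}: Yew.
The greatest among these is Yew.

Yew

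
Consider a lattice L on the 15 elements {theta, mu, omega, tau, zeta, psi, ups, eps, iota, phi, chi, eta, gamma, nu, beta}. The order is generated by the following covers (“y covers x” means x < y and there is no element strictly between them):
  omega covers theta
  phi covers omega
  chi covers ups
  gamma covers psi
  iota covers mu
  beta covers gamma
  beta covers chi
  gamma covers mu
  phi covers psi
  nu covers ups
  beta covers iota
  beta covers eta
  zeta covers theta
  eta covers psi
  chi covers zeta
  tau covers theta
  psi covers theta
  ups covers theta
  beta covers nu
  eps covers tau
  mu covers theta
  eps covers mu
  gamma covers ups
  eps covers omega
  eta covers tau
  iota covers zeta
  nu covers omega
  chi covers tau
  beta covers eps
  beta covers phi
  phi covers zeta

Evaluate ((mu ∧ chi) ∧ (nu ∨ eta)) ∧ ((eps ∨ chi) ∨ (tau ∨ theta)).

theta

mu ∧ chi = theta
nu ∨ eta = beta
theta ∧ beta = theta
eps ∨ chi = beta
tau ∨ theta = tau
beta ∨ tau = beta
theta ∧ beta = theta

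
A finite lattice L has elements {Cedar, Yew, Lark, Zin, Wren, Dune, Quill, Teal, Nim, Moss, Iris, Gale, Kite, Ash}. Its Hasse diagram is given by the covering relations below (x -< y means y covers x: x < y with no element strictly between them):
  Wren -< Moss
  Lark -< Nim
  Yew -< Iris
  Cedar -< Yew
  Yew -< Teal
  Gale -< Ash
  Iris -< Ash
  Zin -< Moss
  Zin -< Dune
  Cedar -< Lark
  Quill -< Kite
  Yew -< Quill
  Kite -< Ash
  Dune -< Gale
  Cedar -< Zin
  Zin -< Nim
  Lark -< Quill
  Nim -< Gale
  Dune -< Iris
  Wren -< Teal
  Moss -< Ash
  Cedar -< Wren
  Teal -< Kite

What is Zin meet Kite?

Cedar

Common lower bounds of {Zin, Kite}: Cedar.
The greatest among these is Cedar.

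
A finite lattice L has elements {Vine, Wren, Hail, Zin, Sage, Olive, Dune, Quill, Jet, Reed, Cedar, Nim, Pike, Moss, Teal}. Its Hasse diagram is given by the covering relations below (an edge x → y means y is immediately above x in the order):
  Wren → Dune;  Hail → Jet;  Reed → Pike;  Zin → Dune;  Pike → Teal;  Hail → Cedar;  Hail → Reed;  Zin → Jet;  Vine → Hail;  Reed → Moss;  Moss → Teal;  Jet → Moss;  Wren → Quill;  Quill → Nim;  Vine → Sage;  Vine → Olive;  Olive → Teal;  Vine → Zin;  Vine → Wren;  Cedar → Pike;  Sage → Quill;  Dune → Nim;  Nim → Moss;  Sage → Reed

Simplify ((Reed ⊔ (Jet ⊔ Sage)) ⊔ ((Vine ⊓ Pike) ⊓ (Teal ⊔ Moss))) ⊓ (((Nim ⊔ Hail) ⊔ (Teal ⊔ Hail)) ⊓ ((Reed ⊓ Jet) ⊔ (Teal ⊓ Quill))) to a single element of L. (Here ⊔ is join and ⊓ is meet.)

Jet ∨ Sage = Moss
Reed ∨ Moss = Moss
Vine ∧ Pike = Vine
Teal ∨ Moss = Teal
Vine ∧ Teal = Vine
Moss ∨ Vine = Moss
Nim ∨ Hail = Moss
Teal ∨ Hail = Teal
Moss ∨ Teal = Teal
Reed ∧ Jet = Hail
Teal ∧ Quill = Quill
Hail ∨ Quill = Moss
Teal ∧ Moss = Moss
Moss ∧ Moss = Moss

Moss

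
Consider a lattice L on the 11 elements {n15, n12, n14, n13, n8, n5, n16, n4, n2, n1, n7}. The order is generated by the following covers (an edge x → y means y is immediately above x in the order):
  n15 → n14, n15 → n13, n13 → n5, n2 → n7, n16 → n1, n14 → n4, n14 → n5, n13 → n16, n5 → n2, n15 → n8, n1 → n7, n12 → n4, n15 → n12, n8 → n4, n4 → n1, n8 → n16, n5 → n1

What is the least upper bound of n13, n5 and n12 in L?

Common upper bounds of {n13, n5, n12}: n1, n7.
The least among these is n1.

n1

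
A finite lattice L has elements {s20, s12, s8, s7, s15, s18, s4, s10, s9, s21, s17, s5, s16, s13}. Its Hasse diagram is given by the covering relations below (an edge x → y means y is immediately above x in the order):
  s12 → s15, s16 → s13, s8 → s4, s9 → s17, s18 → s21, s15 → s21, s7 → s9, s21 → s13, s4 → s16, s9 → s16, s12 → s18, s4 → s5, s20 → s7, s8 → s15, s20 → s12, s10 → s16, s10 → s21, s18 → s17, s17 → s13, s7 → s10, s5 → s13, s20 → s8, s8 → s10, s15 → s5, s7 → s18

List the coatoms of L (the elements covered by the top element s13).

The coatoms are exactly the elements covered by s13: s16, s17, s21, s5.

s16, s17, s21, s5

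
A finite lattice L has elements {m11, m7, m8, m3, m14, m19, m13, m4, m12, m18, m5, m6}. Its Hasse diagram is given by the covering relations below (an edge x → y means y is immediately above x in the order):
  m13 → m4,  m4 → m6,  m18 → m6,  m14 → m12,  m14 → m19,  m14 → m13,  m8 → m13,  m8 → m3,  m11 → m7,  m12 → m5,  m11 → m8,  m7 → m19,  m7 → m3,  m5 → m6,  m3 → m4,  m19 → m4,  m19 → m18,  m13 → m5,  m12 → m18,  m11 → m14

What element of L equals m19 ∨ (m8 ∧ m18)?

m8 ∧ m18 = m11
m19 ∨ m11 = m19

m19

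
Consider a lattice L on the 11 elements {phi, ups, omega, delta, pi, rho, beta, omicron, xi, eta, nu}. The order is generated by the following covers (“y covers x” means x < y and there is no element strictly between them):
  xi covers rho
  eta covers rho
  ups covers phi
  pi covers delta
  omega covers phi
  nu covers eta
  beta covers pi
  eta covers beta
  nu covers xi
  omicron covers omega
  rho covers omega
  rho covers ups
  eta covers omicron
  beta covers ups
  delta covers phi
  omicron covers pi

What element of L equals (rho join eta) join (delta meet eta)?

eta

rho ∨ eta = eta
delta ∧ eta = delta
eta ∨ delta = eta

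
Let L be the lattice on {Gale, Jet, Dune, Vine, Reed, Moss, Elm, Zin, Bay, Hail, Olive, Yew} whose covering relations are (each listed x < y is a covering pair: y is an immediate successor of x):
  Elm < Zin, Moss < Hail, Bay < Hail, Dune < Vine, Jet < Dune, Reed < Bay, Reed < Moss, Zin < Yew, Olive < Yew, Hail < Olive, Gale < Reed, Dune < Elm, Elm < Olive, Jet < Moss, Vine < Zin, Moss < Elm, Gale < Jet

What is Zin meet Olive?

Elm

Common lower bounds of {Zin, Olive}: Dune, Elm, Gale, Jet, Moss, Reed.
The greatest among these is Elm.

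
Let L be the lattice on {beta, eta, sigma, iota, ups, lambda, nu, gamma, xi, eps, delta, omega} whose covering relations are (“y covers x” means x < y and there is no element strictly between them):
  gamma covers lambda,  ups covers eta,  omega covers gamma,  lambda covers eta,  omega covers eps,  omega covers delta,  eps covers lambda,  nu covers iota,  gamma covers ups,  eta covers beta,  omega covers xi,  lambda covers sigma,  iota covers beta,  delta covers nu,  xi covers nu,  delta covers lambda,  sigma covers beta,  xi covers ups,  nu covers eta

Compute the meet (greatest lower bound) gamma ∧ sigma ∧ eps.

Common lower bounds of {gamma, sigma, eps}: beta, sigma.
The greatest among these is sigma.

sigma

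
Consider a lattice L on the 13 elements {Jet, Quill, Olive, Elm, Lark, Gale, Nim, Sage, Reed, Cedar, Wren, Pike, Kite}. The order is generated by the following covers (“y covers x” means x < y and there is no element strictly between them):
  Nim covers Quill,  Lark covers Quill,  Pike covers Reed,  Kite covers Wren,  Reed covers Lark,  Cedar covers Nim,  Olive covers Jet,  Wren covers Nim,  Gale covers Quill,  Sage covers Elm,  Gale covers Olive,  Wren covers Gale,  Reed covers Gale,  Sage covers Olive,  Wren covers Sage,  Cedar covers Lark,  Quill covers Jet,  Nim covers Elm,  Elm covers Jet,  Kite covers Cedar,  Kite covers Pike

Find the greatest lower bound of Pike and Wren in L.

Gale

Common lower bounds of {Pike, Wren}: Gale, Jet, Olive, Quill.
The greatest among these is Gale.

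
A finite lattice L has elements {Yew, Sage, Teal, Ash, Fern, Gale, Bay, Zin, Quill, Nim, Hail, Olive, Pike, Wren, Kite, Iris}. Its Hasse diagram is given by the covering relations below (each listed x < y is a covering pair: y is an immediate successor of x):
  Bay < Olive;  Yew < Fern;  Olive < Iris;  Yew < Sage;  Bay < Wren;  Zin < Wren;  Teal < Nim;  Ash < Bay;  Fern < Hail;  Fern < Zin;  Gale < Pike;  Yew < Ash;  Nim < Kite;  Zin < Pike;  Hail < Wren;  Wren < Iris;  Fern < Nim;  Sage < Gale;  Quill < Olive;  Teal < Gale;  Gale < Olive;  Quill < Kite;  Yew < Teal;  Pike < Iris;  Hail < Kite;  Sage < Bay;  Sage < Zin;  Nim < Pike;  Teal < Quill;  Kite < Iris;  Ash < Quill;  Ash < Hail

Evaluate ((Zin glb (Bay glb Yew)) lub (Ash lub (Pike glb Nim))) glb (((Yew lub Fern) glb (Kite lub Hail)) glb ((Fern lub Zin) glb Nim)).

Fern

Bay ∧ Yew = Yew
Zin ∧ Yew = Yew
Pike ∧ Nim = Nim
Ash ∨ Nim = Kite
Yew ∨ Kite = Kite
Yew ∨ Fern = Fern
Kite ∨ Hail = Kite
Fern ∧ Kite = Fern
Fern ∨ Zin = Zin
Zin ∧ Nim = Fern
Fern ∧ Fern = Fern
Kite ∧ Fern = Fern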